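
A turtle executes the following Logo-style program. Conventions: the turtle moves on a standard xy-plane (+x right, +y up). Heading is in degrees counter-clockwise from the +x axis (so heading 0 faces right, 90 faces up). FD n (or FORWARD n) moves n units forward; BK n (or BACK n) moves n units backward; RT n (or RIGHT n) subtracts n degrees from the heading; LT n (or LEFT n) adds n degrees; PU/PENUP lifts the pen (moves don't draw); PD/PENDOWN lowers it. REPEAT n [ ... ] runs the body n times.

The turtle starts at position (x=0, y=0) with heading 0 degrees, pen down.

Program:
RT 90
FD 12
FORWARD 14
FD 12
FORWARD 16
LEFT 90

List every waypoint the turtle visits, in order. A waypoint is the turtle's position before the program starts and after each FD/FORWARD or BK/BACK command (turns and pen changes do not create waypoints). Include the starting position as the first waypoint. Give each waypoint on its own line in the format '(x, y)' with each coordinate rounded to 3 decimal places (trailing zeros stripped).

Executing turtle program step by step:
Start: pos=(0,0), heading=0, pen down
RT 90: heading 0 -> 270
FD 12: (0,0) -> (0,-12) [heading=270, draw]
FD 14: (0,-12) -> (0,-26) [heading=270, draw]
FD 12: (0,-26) -> (0,-38) [heading=270, draw]
FD 16: (0,-38) -> (0,-54) [heading=270, draw]
LT 90: heading 270 -> 0
Final: pos=(0,-54), heading=0, 4 segment(s) drawn
Waypoints (5 total):
(0, 0)
(0, -12)
(0, -26)
(0, -38)
(0, -54)

Answer: (0, 0)
(0, -12)
(0, -26)
(0, -38)
(0, -54)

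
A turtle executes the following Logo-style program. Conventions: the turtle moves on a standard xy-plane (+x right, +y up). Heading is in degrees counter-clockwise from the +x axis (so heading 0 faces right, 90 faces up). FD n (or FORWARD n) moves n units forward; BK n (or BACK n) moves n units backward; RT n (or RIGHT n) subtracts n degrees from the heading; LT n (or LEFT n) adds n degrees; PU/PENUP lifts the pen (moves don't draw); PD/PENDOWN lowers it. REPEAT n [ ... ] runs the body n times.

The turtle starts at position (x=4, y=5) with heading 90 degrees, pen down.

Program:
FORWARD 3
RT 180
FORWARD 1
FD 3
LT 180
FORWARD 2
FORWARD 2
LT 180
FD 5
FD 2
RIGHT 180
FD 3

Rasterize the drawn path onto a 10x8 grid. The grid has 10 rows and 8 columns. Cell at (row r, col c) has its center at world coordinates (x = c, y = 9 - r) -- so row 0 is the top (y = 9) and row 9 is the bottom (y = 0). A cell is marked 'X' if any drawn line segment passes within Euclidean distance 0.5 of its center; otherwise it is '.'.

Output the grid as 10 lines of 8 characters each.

Answer: ........
....X...
....X...
....X...
....X...
....X...
....X...
....X...
....X...
........

Derivation:
Segment 0: (4,5) -> (4,8)
Segment 1: (4,8) -> (4,7)
Segment 2: (4,7) -> (4,4)
Segment 3: (4,4) -> (4,6)
Segment 4: (4,6) -> (4,8)
Segment 5: (4,8) -> (4,3)
Segment 6: (4,3) -> (4,1)
Segment 7: (4,1) -> (4,4)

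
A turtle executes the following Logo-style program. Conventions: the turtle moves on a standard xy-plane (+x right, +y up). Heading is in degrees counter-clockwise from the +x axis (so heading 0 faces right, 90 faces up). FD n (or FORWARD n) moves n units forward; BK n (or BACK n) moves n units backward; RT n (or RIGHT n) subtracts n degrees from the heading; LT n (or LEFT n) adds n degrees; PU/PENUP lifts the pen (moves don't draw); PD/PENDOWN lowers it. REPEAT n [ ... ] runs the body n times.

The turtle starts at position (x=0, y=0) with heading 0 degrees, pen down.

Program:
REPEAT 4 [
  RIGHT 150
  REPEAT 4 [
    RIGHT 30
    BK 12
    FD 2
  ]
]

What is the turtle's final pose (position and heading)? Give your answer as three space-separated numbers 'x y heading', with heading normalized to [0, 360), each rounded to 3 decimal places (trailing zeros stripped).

Answer: 0 0 0

Derivation:
Executing turtle program step by step:
Start: pos=(0,0), heading=0, pen down
REPEAT 4 [
  -- iteration 1/4 --
  RT 150: heading 0 -> 210
  REPEAT 4 [
    -- iteration 1/4 --
    RT 30: heading 210 -> 180
    BK 12: (0,0) -> (12,0) [heading=180, draw]
    FD 2: (12,0) -> (10,0) [heading=180, draw]
    -- iteration 2/4 --
    RT 30: heading 180 -> 150
    BK 12: (10,0) -> (20.392,-6) [heading=150, draw]
    FD 2: (20.392,-6) -> (18.66,-5) [heading=150, draw]
    -- iteration 3/4 --
    RT 30: heading 150 -> 120
    BK 12: (18.66,-5) -> (24.66,-15.392) [heading=120, draw]
    FD 2: (24.66,-15.392) -> (23.66,-13.66) [heading=120, draw]
    -- iteration 4/4 --
    RT 30: heading 120 -> 90
    BK 12: (23.66,-13.66) -> (23.66,-25.66) [heading=90, draw]
    FD 2: (23.66,-25.66) -> (23.66,-23.66) [heading=90, draw]
  ]
  -- iteration 2/4 --
  RT 150: heading 90 -> 300
  REPEAT 4 [
    -- iteration 1/4 --
    RT 30: heading 300 -> 270
    BK 12: (23.66,-23.66) -> (23.66,-11.66) [heading=270, draw]
    FD 2: (23.66,-11.66) -> (23.66,-13.66) [heading=270, draw]
    -- iteration 2/4 --
    RT 30: heading 270 -> 240
    BK 12: (23.66,-13.66) -> (29.66,-3.268) [heading=240, draw]
    FD 2: (29.66,-3.268) -> (28.66,-5) [heading=240, draw]
    -- iteration 3/4 --
    RT 30: heading 240 -> 210
    BK 12: (28.66,-5) -> (39.053,1) [heading=210, draw]
    FD 2: (39.053,1) -> (37.321,0) [heading=210, draw]
    -- iteration 4/4 --
    RT 30: heading 210 -> 180
    BK 12: (37.321,0) -> (49.321,0) [heading=180, draw]
    FD 2: (49.321,0) -> (47.321,0) [heading=180, draw]
  ]
  -- iteration 3/4 --
  RT 150: heading 180 -> 30
  REPEAT 4 [
    -- iteration 1/4 --
    RT 30: heading 30 -> 0
    BK 12: (47.321,0) -> (35.321,0) [heading=0, draw]
    FD 2: (35.321,0) -> (37.321,0) [heading=0, draw]
    -- iteration 2/4 --
    RT 30: heading 0 -> 330
    BK 12: (37.321,0) -> (26.928,6) [heading=330, draw]
    FD 2: (26.928,6) -> (28.66,5) [heading=330, draw]
    -- iteration 3/4 --
    RT 30: heading 330 -> 300
    BK 12: (28.66,5) -> (22.66,15.392) [heading=300, draw]
    FD 2: (22.66,15.392) -> (23.66,13.66) [heading=300, draw]
    -- iteration 4/4 --
    RT 30: heading 300 -> 270
    BK 12: (23.66,13.66) -> (23.66,25.66) [heading=270, draw]
    FD 2: (23.66,25.66) -> (23.66,23.66) [heading=270, draw]
  ]
  -- iteration 4/4 --
  RT 150: heading 270 -> 120
  REPEAT 4 [
    -- iteration 1/4 --
    RT 30: heading 120 -> 90
    BK 12: (23.66,23.66) -> (23.66,11.66) [heading=90, draw]
    FD 2: (23.66,11.66) -> (23.66,13.66) [heading=90, draw]
    -- iteration 2/4 --
    RT 30: heading 90 -> 60
    BK 12: (23.66,13.66) -> (17.66,3.268) [heading=60, draw]
    FD 2: (17.66,3.268) -> (18.66,5) [heading=60, draw]
    -- iteration 3/4 --
    RT 30: heading 60 -> 30
    BK 12: (18.66,5) -> (8.268,-1) [heading=30, draw]
    FD 2: (8.268,-1) -> (10,0) [heading=30, draw]
    -- iteration 4/4 --
    RT 30: heading 30 -> 0
    BK 12: (10,0) -> (-2,0) [heading=0, draw]
    FD 2: (-2,0) -> (0,0) [heading=0, draw]
  ]
]
Final: pos=(0,0), heading=0, 32 segment(s) drawn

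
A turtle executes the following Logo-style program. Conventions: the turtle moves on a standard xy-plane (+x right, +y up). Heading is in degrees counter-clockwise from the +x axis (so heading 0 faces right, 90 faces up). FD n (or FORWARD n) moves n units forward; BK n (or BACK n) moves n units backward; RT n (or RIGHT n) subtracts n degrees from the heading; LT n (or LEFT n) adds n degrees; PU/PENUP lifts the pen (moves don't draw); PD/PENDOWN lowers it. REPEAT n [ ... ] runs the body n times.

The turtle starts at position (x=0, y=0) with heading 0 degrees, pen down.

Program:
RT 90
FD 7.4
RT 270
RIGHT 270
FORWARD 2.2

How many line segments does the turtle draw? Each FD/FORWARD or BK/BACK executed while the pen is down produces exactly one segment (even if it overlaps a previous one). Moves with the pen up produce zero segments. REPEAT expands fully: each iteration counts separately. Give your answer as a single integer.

Answer: 2

Derivation:
Executing turtle program step by step:
Start: pos=(0,0), heading=0, pen down
RT 90: heading 0 -> 270
FD 7.4: (0,0) -> (0,-7.4) [heading=270, draw]
RT 270: heading 270 -> 0
RT 270: heading 0 -> 90
FD 2.2: (0,-7.4) -> (0,-5.2) [heading=90, draw]
Final: pos=(0,-5.2), heading=90, 2 segment(s) drawn
Segments drawn: 2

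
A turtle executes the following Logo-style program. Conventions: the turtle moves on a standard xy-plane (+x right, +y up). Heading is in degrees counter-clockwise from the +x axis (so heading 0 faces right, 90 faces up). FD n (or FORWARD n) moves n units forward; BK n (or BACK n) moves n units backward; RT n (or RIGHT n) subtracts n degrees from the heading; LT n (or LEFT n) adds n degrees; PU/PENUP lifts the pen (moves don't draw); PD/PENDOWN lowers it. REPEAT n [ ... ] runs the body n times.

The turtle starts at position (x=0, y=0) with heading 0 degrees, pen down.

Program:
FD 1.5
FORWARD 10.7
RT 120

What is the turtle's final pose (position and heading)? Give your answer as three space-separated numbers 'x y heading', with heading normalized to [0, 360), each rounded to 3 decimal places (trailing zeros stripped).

Answer: 12.2 0 240

Derivation:
Executing turtle program step by step:
Start: pos=(0,0), heading=0, pen down
FD 1.5: (0,0) -> (1.5,0) [heading=0, draw]
FD 10.7: (1.5,0) -> (12.2,0) [heading=0, draw]
RT 120: heading 0 -> 240
Final: pos=(12.2,0), heading=240, 2 segment(s) drawn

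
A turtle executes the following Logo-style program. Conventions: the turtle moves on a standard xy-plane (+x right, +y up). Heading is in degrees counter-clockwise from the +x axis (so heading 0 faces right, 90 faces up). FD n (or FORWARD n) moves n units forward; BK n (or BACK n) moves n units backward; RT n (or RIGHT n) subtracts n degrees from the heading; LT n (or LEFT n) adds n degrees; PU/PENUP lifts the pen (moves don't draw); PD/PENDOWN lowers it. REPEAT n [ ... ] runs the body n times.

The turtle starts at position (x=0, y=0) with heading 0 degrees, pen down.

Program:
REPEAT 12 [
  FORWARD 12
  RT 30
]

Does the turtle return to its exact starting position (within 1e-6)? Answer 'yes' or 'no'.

Executing turtle program step by step:
Start: pos=(0,0), heading=0, pen down
REPEAT 12 [
  -- iteration 1/12 --
  FD 12: (0,0) -> (12,0) [heading=0, draw]
  RT 30: heading 0 -> 330
  -- iteration 2/12 --
  FD 12: (12,0) -> (22.392,-6) [heading=330, draw]
  RT 30: heading 330 -> 300
  -- iteration 3/12 --
  FD 12: (22.392,-6) -> (28.392,-16.392) [heading=300, draw]
  RT 30: heading 300 -> 270
  -- iteration 4/12 --
  FD 12: (28.392,-16.392) -> (28.392,-28.392) [heading=270, draw]
  RT 30: heading 270 -> 240
  -- iteration 5/12 --
  FD 12: (28.392,-28.392) -> (22.392,-38.785) [heading=240, draw]
  RT 30: heading 240 -> 210
  -- iteration 6/12 --
  FD 12: (22.392,-38.785) -> (12,-44.785) [heading=210, draw]
  RT 30: heading 210 -> 180
  -- iteration 7/12 --
  FD 12: (12,-44.785) -> (0,-44.785) [heading=180, draw]
  RT 30: heading 180 -> 150
  -- iteration 8/12 --
  FD 12: (0,-44.785) -> (-10.392,-38.785) [heading=150, draw]
  RT 30: heading 150 -> 120
  -- iteration 9/12 --
  FD 12: (-10.392,-38.785) -> (-16.392,-28.392) [heading=120, draw]
  RT 30: heading 120 -> 90
  -- iteration 10/12 --
  FD 12: (-16.392,-28.392) -> (-16.392,-16.392) [heading=90, draw]
  RT 30: heading 90 -> 60
  -- iteration 11/12 --
  FD 12: (-16.392,-16.392) -> (-10.392,-6) [heading=60, draw]
  RT 30: heading 60 -> 30
  -- iteration 12/12 --
  FD 12: (-10.392,-6) -> (0,0) [heading=30, draw]
  RT 30: heading 30 -> 0
]
Final: pos=(0,0), heading=0, 12 segment(s) drawn

Start position: (0, 0)
Final position: (0, 0)
Distance = 0; < 1e-6 -> CLOSED

Answer: yes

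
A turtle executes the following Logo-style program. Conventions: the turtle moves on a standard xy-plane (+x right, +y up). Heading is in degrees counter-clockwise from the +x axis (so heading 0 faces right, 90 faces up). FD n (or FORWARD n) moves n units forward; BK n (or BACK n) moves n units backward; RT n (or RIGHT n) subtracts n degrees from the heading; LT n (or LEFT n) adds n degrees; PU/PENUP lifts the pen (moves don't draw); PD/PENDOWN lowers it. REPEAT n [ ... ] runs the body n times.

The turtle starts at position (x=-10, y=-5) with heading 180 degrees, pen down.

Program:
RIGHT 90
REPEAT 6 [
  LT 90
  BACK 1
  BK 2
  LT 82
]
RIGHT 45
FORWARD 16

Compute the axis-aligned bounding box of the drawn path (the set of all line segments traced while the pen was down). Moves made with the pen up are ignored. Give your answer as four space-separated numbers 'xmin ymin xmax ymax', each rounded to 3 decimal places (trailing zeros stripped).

Executing turtle program step by step:
Start: pos=(-10,-5), heading=180, pen down
RT 90: heading 180 -> 90
REPEAT 6 [
  -- iteration 1/6 --
  LT 90: heading 90 -> 180
  BK 1: (-10,-5) -> (-9,-5) [heading=180, draw]
  BK 2: (-9,-5) -> (-7,-5) [heading=180, draw]
  LT 82: heading 180 -> 262
  -- iteration 2/6 --
  LT 90: heading 262 -> 352
  BK 1: (-7,-5) -> (-7.99,-4.861) [heading=352, draw]
  BK 2: (-7.99,-4.861) -> (-9.971,-4.582) [heading=352, draw]
  LT 82: heading 352 -> 74
  -- iteration 3/6 --
  LT 90: heading 74 -> 164
  BK 1: (-9.971,-4.582) -> (-9.01,-4.858) [heading=164, draw]
  BK 2: (-9.01,-4.858) -> (-7.087,-5.409) [heading=164, draw]
  LT 82: heading 164 -> 246
  -- iteration 4/6 --
  LT 90: heading 246 -> 336
  BK 1: (-7.087,-5.409) -> (-8.001,-5.003) [heading=336, draw]
  BK 2: (-8.001,-5.003) -> (-9.828,-4.189) [heading=336, draw]
  LT 82: heading 336 -> 58
  -- iteration 5/6 --
  LT 90: heading 58 -> 148
  BK 1: (-9.828,-4.189) -> (-8.98,-4.719) [heading=148, draw]
  BK 2: (-8.98,-4.719) -> (-7.284,-5.779) [heading=148, draw]
  LT 82: heading 148 -> 230
  -- iteration 6/6 --
  LT 90: heading 230 -> 320
  BK 1: (-7.284,-5.779) -> (-8.05,-5.136) [heading=320, draw]
  BK 2: (-8.05,-5.136) -> (-9.582,-3.851) [heading=320, draw]
  LT 82: heading 320 -> 42
]
RT 45: heading 42 -> 357
FD 16: (-9.582,-3.851) -> (6.396,-4.688) [heading=357, draw]
Final: pos=(6.396,-4.688), heading=357, 13 segment(s) drawn

Segment endpoints: x in {-10, -9.971, -9.828, -9.582, -9.01, -9, -8.98, -8.05, -8.001, -7.99, -7.284, -7.087, -7, 6.396}, y in {-5.779, -5.409, -5.136, -5.003, -5, -4.861, -4.858, -4.719, -4.688, -4.582, -4.189, -3.851}
xmin=-10, ymin=-5.779, xmax=6.396, ymax=-3.851

Answer: -10 -5.779 6.396 -3.851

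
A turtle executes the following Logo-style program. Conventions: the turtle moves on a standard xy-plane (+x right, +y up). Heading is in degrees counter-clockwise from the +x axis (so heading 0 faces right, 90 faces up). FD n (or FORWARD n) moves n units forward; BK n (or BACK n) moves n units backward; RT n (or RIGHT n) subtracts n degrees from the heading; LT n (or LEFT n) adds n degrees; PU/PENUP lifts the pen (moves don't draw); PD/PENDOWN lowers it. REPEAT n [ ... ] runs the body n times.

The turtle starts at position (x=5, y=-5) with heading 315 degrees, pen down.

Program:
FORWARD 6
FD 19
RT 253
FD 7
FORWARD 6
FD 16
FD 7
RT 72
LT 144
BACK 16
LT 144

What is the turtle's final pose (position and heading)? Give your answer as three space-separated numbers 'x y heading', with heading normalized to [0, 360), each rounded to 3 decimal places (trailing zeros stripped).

Answer: 50.693 -2.401 278

Derivation:
Executing turtle program step by step:
Start: pos=(5,-5), heading=315, pen down
FD 6: (5,-5) -> (9.243,-9.243) [heading=315, draw]
FD 19: (9.243,-9.243) -> (22.678,-22.678) [heading=315, draw]
RT 253: heading 315 -> 62
FD 7: (22.678,-22.678) -> (25.964,-16.497) [heading=62, draw]
FD 6: (25.964,-16.497) -> (28.781,-11.199) [heading=62, draw]
FD 16: (28.781,-11.199) -> (36.292,2.928) [heading=62, draw]
FD 7: (36.292,2.928) -> (39.579,9.108) [heading=62, draw]
RT 72: heading 62 -> 350
LT 144: heading 350 -> 134
BK 16: (39.579,9.108) -> (50.693,-2.401) [heading=134, draw]
LT 144: heading 134 -> 278
Final: pos=(50.693,-2.401), heading=278, 7 segment(s) drawn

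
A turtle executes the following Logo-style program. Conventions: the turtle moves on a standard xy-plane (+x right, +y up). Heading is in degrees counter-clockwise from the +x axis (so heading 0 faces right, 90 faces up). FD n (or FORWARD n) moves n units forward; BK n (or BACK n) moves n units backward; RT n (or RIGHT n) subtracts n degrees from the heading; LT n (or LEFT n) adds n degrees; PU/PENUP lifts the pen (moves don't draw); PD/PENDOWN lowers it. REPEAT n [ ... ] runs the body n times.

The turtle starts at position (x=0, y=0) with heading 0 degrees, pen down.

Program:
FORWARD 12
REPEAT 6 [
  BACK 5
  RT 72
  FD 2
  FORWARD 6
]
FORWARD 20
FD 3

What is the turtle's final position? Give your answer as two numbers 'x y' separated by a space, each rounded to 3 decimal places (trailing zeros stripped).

Executing turtle program step by step:
Start: pos=(0,0), heading=0, pen down
FD 12: (0,0) -> (12,0) [heading=0, draw]
REPEAT 6 [
  -- iteration 1/6 --
  BK 5: (12,0) -> (7,0) [heading=0, draw]
  RT 72: heading 0 -> 288
  FD 2: (7,0) -> (7.618,-1.902) [heading=288, draw]
  FD 6: (7.618,-1.902) -> (9.472,-7.608) [heading=288, draw]
  -- iteration 2/6 --
  BK 5: (9.472,-7.608) -> (7.927,-2.853) [heading=288, draw]
  RT 72: heading 288 -> 216
  FD 2: (7.927,-2.853) -> (6.309,-4.029) [heading=216, draw]
  FD 6: (6.309,-4.029) -> (1.455,-7.555) [heading=216, draw]
  -- iteration 3/6 --
  BK 5: (1.455,-7.555) -> (5.5,-4.617) [heading=216, draw]
  RT 72: heading 216 -> 144
  FD 2: (5.5,-4.617) -> (3.882,-3.441) [heading=144, draw]
  FD 6: (3.882,-3.441) -> (-0.972,0.086) [heading=144, draw]
  -- iteration 4/6 --
  BK 5: (-0.972,0.086) -> (3.073,-2.853) [heading=144, draw]
  RT 72: heading 144 -> 72
  FD 2: (3.073,-2.853) -> (3.691,-0.951) [heading=72, draw]
  FD 6: (3.691,-0.951) -> (5.545,4.755) [heading=72, draw]
  -- iteration 5/6 --
  BK 5: (5.545,4.755) -> (4,0) [heading=72, draw]
  RT 72: heading 72 -> 0
  FD 2: (4,0) -> (6,0) [heading=0, draw]
  FD 6: (6,0) -> (12,0) [heading=0, draw]
  -- iteration 6/6 --
  BK 5: (12,0) -> (7,0) [heading=0, draw]
  RT 72: heading 0 -> 288
  FD 2: (7,0) -> (7.618,-1.902) [heading=288, draw]
  FD 6: (7.618,-1.902) -> (9.472,-7.608) [heading=288, draw]
]
FD 20: (9.472,-7.608) -> (15.652,-26.63) [heading=288, draw]
FD 3: (15.652,-26.63) -> (16.58,-29.483) [heading=288, draw]
Final: pos=(16.58,-29.483), heading=288, 21 segment(s) drawn

Answer: 16.58 -29.483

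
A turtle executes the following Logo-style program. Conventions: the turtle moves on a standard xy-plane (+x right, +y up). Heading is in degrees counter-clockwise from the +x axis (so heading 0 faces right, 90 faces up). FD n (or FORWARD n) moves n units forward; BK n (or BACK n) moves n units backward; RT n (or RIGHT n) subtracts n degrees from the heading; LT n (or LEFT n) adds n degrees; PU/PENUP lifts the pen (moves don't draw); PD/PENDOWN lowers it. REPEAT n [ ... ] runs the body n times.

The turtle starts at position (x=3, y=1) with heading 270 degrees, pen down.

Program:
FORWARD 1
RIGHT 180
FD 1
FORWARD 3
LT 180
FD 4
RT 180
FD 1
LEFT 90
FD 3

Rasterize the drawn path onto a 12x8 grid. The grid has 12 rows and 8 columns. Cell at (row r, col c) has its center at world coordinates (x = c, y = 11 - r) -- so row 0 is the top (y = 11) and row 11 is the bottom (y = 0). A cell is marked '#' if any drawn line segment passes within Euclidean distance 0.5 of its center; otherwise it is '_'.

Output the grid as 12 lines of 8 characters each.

Answer: ________
________
________
________
________
________
________
___#____
___#____
___#____
####____
___#____

Derivation:
Segment 0: (3,1) -> (3,0)
Segment 1: (3,0) -> (3,1)
Segment 2: (3,1) -> (3,4)
Segment 3: (3,4) -> (3,0)
Segment 4: (3,0) -> (3,1)
Segment 5: (3,1) -> (-0,1)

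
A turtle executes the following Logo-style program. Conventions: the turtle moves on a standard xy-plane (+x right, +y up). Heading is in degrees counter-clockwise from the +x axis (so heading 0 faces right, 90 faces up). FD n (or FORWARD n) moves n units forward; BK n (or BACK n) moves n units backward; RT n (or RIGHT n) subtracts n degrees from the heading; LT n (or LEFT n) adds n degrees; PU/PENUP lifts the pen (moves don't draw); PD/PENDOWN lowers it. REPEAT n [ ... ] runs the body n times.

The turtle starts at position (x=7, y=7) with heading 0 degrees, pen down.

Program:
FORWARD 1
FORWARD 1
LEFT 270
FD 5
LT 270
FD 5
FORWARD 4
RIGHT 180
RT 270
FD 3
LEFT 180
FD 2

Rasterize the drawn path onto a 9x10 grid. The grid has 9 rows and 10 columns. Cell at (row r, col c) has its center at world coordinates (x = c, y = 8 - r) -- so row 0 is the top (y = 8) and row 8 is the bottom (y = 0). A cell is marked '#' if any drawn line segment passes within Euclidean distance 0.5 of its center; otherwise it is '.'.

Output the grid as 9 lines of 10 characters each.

Segment 0: (7,7) -> (8,7)
Segment 1: (8,7) -> (9,7)
Segment 2: (9,7) -> (9,2)
Segment 3: (9,2) -> (4,2)
Segment 4: (4,2) -> (-0,2)
Segment 5: (-0,2) -> (-0,5)
Segment 6: (-0,5) -> (-0,3)

Answer: ..........
.......###
.........#
#........#
#........#
#........#
##########
..........
..........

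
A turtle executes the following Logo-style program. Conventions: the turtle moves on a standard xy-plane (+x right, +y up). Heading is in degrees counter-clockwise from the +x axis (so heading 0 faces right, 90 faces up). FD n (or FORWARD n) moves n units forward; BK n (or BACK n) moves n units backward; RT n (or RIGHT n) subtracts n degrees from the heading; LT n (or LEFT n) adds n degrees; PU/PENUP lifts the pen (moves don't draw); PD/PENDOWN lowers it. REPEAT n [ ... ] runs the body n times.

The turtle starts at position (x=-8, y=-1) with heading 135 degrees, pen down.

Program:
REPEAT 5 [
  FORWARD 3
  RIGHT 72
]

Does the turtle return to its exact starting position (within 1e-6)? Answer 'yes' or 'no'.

Answer: yes

Derivation:
Executing turtle program step by step:
Start: pos=(-8,-1), heading=135, pen down
REPEAT 5 [
  -- iteration 1/5 --
  FD 3: (-8,-1) -> (-10.121,1.121) [heading=135, draw]
  RT 72: heading 135 -> 63
  -- iteration 2/5 --
  FD 3: (-10.121,1.121) -> (-8.759,3.794) [heading=63, draw]
  RT 72: heading 63 -> 351
  -- iteration 3/5 --
  FD 3: (-8.759,3.794) -> (-5.796,3.325) [heading=351, draw]
  RT 72: heading 351 -> 279
  -- iteration 4/5 --
  FD 3: (-5.796,3.325) -> (-5.327,0.362) [heading=279, draw]
  RT 72: heading 279 -> 207
  -- iteration 5/5 --
  FD 3: (-5.327,0.362) -> (-8,-1) [heading=207, draw]
  RT 72: heading 207 -> 135
]
Final: pos=(-8,-1), heading=135, 5 segment(s) drawn

Start position: (-8, -1)
Final position: (-8, -1)
Distance = 0; < 1e-6 -> CLOSED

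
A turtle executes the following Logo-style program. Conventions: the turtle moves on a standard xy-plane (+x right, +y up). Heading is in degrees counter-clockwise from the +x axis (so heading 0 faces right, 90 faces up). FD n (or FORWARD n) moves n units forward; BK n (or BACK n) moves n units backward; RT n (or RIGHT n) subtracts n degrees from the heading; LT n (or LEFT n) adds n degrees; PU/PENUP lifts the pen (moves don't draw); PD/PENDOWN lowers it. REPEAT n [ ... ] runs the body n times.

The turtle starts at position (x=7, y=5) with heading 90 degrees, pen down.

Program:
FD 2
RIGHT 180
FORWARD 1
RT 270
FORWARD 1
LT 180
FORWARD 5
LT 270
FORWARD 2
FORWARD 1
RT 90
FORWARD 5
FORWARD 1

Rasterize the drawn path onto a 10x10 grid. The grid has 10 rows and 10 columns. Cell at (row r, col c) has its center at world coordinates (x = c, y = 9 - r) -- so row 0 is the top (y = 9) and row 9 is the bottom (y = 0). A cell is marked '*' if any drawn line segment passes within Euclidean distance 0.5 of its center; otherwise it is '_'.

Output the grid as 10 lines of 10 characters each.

Answer: ___*******
___*______
___*___*__
___******_
_______*__
__________
__________
__________
__________
__________

Derivation:
Segment 0: (7,5) -> (7,7)
Segment 1: (7,7) -> (7,6)
Segment 2: (7,6) -> (8,6)
Segment 3: (8,6) -> (3,6)
Segment 4: (3,6) -> (3,8)
Segment 5: (3,8) -> (3,9)
Segment 6: (3,9) -> (8,9)
Segment 7: (8,9) -> (9,9)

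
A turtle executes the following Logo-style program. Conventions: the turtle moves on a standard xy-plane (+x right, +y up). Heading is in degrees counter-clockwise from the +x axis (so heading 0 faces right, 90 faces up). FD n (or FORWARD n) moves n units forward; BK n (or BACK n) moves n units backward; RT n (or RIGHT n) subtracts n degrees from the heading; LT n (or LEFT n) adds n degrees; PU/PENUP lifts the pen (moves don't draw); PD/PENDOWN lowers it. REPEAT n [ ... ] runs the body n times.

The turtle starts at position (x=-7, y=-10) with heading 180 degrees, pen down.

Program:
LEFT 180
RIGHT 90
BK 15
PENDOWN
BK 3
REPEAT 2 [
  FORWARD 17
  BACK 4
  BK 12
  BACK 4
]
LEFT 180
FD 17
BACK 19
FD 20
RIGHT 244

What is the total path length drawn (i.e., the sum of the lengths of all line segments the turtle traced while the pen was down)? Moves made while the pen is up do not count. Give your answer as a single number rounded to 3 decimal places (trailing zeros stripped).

Answer: 148

Derivation:
Executing turtle program step by step:
Start: pos=(-7,-10), heading=180, pen down
LT 180: heading 180 -> 0
RT 90: heading 0 -> 270
BK 15: (-7,-10) -> (-7,5) [heading=270, draw]
PD: pen down
BK 3: (-7,5) -> (-7,8) [heading=270, draw]
REPEAT 2 [
  -- iteration 1/2 --
  FD 17: (-7,8) -> (-7,-9) [heading=270, draw]
  BK 4: (-7,-9) -> (-7,-5) [heading=270, draw]
  BK 12: (-7,-5) -> (-7,7) [heading=270, draw]
  BK 4: (-7,7) -> (-7,11) [heading=270, draw]
  -- iteration 2/2 --
  FD 17: (-7,11) -> (-7,-6) [heading=270, draw]
  BK 4: (-7,-6) -> (-7,-2) [heading=270, draw]
  BK 12: (-7,-2) -> (-7,10) [heading=270, draw]
  BK 4: (-7,10) -> (-7,14) [heading=270, draw]
]
LT 180: heading 270 -> 90
FD 17: (-7,14) -> (-7,31) [heading=90, draw]
BK 19: (-7,31) -> (-7,12) [heading=90, draw]
FD 20: (-7,12) -> (-7,32) [heading=90, draw]
RT 244: heading 90 -> 206
Final: pos=(-7,32), heading=206, 13 segment(s) drawn

Segment lengths:
  seg 1: (-7,-10) -> (-7,5), length = 15
  seg 2: (-7,5) -> (-7,8), length = 3
  seg 3: (-7,8) -> (-7,-9), length = 17
  seg 4: (-7,-9) -> (-7,-5), length = 4
  seg 5: (-7,-5) -> (-7,7), length = 12
  seg 6: (-7,7) -> (-7,11), length = 4
  seg 7: (-7,11) -> (-7,-6), length = 17
  seg 8: (-7,-6) -> (-7,-2), length = 4
  seg 9: (-7,-2) -> (-7,10), length = 12
  seg 10: (-7,10) -> (-7,14), length = 4
  seg 11: (-7,14) -> (-7,31), length = 17
  seg 12: (-7,31) -> (-7,12), length = 19
  seg 13: (-7,12) -> (-7,32), length = 20
Total = 148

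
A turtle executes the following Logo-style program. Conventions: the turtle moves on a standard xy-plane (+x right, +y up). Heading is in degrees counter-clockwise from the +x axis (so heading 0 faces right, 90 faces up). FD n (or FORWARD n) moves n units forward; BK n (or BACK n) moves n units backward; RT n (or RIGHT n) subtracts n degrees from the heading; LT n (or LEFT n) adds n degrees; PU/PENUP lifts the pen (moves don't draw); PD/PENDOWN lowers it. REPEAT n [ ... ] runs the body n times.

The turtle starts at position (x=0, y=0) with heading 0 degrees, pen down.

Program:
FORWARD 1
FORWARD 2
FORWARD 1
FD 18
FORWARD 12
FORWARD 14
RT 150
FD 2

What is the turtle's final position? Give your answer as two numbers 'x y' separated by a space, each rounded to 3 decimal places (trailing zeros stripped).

Executing turtle program step by step:
Start: pos=(0,0), heading=0, pen down
FD 1: (0,0) -> (1,0) [heading=0, draw]
FD 2: (1,0) -> (3,0) [heading=0, draw]
FD 1: (3,0) -> (4,0) [heading=0, draw]
FD 18: (4,0) -> (22,0) [heading=0, draw]
FD 12: (22,0) -> (34,0) [heading=0, draw]
FD 14: (34,0) -> (48,0) [heading=0, draw]
RT 150: heading 0 -> 210
FD 2: (48,0) -> (46.268,-1) [heading=210, draw]
Final: pos=(46.268,-1), heading=210, 7 segment(s) drawn

Answer: 46.268 -1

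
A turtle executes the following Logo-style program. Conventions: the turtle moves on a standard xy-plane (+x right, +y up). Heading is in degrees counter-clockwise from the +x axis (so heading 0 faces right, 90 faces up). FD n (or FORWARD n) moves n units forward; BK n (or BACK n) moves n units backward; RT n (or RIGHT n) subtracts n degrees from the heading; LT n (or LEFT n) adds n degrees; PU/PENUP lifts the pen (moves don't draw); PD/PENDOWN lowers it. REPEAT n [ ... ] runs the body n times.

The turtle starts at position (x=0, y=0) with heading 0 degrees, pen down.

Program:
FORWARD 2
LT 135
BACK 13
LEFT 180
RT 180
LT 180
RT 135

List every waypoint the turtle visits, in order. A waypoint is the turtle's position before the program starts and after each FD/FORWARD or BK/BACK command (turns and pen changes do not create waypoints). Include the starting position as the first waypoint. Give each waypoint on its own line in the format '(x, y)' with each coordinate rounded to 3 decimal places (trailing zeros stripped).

Answer: (0, 0)
(2, 0)
(11.192, -9.192)

Derivation:
Executing turtle program step by step:
Start: pos=(0,0), heading=0, pen down
FD 2: (0,0) -> (2,0) [heading=0, draw]
LT 135: heading 0 -> 135
BK 13: (2,0) -> (11.192,-9.192) [heading=135, draw]
LT 180: heading 135 -> 315
RT 180: heading 315 -> 135
LT 180: heading 135 -> 315
RT 135: heading 315 -> 180
Final: pos=(11.192,-9.192), heading=180, 2 segment(s) drawn
Waypoints (3 total):
(0, 0)
(2, 0)
(11.192, -9.192)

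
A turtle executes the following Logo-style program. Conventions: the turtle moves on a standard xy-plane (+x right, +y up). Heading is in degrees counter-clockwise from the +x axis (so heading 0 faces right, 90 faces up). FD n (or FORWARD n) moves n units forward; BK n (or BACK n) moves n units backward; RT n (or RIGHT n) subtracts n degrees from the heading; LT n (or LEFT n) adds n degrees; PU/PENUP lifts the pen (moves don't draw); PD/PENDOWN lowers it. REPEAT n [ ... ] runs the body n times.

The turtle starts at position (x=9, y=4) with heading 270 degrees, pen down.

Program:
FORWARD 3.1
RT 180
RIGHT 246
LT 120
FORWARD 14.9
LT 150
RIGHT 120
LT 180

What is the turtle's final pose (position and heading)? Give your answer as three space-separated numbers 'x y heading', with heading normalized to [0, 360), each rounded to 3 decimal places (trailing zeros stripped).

Answer: 21.054 -7.858 174

Derivation:
Executing turtle program step by step:
Start: pos=(9,4), heading=270, pen down
FD 3.1: (9,4) -> (9,0.9) [heading=270, draw]
RT 180: heading 270 -> 90
RT 246: heading 90 -> 204
LT 120: heading 204 -> 324
FD 14.9: (9,0.9) -> (21.054,-7.858) [heading=324, draw]
LT 150: heading 324 -> 114
RT 120: heading 114 -> 354
LT 180: heading 354 -> 174
Final: pos=(21.054,-7.858), heading=174, 2 segment(s) drawn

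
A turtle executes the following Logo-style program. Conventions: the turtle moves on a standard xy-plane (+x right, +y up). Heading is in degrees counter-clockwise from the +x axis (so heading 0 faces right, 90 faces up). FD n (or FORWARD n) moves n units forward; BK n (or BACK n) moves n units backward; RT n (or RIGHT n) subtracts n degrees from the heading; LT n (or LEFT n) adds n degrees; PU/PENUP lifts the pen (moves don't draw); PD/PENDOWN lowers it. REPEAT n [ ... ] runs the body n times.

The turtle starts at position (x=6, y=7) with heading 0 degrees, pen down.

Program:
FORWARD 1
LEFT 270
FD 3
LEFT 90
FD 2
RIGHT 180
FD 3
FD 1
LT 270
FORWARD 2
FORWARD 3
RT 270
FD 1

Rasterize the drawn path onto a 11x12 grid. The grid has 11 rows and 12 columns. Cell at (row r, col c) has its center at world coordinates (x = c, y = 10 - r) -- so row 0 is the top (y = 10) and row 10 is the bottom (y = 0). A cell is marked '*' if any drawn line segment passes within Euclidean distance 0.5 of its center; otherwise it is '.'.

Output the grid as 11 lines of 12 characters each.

Segment 0: (6,7) -> (7,7)
Segment 1: (7,7) -> (7,4)
Segment 2: (7,4) -> (9,4)
Segment 3: (9,4) -> (6,4)
Segment 4: (6,4) -> (5,4)
Segment 5: (5,4) -> (5,6)
Segment 6: (5,6) -> (5,9)
Segment 7: (5,9) -> (4,9)

Answer: ............
....**......
.....*......
.....***....
.....*.*....
.....*.*....
.....*****..
............
............
............
............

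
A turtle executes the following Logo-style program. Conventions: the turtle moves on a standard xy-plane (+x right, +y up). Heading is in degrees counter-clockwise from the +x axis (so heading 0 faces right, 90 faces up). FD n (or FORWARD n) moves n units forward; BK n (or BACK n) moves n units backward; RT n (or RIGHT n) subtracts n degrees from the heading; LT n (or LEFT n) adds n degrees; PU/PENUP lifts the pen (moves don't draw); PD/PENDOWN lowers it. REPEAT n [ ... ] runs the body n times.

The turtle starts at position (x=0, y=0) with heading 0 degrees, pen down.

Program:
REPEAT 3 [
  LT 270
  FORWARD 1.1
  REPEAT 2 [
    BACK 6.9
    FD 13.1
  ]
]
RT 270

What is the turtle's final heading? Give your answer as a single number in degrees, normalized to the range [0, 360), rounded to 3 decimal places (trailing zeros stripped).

Answer: 180

Derivation:
Executing turtle program step by step:
Start: pos=(0,0), heading=0, pen down
REPEAT 3 [
  -- iteration 1/3 --
  LT 270: heading 0 -> 270
  FD 1.1: (0,0) -> (0,-1.1) [heading=270, draw]
  REPEAT 2 [
    -- iteration 1/2 --
    BK 6.9: (0,-1.1) -> (0,5.8) [heading=270, draw]
    FD 13.1: (0,5.8) -> (0,-7.3) [heading=270, draw]
    -- iteration 2/2 --
    BK 6.9: (0,-7.3) -> (0,-0.4) [heading=270, draw]
    FD 13.1: (0,-0.4) -> (0,-13.5) [heading=270, draw]
  ]
  -- iteration 2/3 --
  LT 270: heading 270 -> 180
  FD 1.1: (0,-13.5) -> (-1.1,-13.5) [heading=180, draw]
  REPEAT 2 [
    -- iteration 1/2 --
    BK 6.9: (-1.1,-13.5) -> (5.8,-13.5) [heading=180, draw]
    FD 13.1: (5.8,-13.5) -> (-7.3,-13.5) [heading=180, draw]
    -- iteration 2/2 --
    BK 6.9: (-7.3,-13.5) -> (-0.4,-13.5) [heading=180, draw]
    FD 13.1: (-0.4,-13.5) -> (-13.5,-13.5) [heading=180, draw]
  ]
  -- iteration 3/3 --
  LT 270: heading 180 -> 90
  FD 1.1: (-13.5,-13.5) -> (-13.5,-12.4) [heading=90, draw]
  REPEAT 2 [
    -- iteration 1/2 --
    BK 6.9: (-13.5,-12.4) -> (-13.5,-19.3) [heading=90, draw]
    FD 13.1: (-13.5,-19.3) -> (-13.5,-6.2) [heading=90, draw]
    -- iteration 2/2 --
    BK 6.9: (-13.5,-6.2) -> (-13.5,-13.1) [heading=90, draw]
    FD 13.1: (-13.5,-13.1) -> (-13.5,0) [heading=90, draw]
  ]
]
RT 270: heading 90 -> 180
Final: pos=(-13.5,0), heading=180, 15 segment(s) drawn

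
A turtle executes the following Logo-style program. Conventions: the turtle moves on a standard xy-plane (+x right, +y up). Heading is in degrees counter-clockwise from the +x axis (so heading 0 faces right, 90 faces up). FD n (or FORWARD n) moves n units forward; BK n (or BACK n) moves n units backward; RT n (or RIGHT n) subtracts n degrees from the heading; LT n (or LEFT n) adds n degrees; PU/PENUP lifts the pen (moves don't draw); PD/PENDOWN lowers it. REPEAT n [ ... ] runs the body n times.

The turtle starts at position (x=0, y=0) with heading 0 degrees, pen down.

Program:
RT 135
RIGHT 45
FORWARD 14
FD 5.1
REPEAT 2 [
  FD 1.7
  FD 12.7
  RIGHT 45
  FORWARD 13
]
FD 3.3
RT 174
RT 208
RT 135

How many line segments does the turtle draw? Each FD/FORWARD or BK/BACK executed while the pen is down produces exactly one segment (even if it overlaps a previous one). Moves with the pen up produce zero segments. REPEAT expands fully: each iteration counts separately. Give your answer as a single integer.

Answer: 9

Derivation:
Executing turtle program step by step:
Start: pos=(0,0), heading=0, pen down
RT 135: heading 0 -> 225
RT 45: heading 225 -> 180
FD 14: (0,0) -> (-14,0) [heading=180, draw]
FD 5.1: (-14,0) -> (-19.1,0) [heading=180, draw]
REPEAT 2 [
  -- iteration 1/2 --
  FD 1.7: (-19.1,0) -> (-20.8,0) [heading=180, draw]
  FD 12.7: (-20.8,0) -> (-33.5,0) [heading=180, draw]
  RT 45: heading 180 -> 135
  FD 13: (-33.5,0) -> (-42.692,9.192) [heading=135, draw]
  -- iteration 2/2 --
  FD 1.7: (-42.692,9.192) -> (-43.894,10.394) [heading=135, draw]
  FD 12.7: (-43.894,10.394) -> (-52.875,19.375) [heading=135, draw]
  RT 45: heading 135 -> 90
  FD 13: (-52.875,19.375) -> (-52.875,32.375) [heading=90, draw]
]
FD 3.3: (-52.875,32.375) -> (-52.875,35.675) [heading=90, draw]
RT 174: heading 90 -> 276
RT 208: heading 276 -> 68
RT 135: heading 68 -> 293
Final: pos=(-52.875,35.675), heading=293, 9 segment(s) drawn
Segments drawn: 9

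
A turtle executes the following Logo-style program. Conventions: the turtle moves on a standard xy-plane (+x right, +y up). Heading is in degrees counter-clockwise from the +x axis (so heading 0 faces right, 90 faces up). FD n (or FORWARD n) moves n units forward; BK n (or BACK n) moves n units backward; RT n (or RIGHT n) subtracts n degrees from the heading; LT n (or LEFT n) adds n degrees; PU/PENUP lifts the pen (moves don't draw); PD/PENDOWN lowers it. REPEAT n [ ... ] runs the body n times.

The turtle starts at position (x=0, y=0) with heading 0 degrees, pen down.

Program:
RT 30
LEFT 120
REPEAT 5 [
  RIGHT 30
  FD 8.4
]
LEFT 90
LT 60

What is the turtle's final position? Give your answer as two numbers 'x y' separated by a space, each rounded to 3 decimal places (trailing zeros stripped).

Answer: 31.349 0

Derivation:
Executing turtle program step by step:
Start: pos=(0,0), heading=0, pen down
RT 30: heading 0 -> 330
LT 120: heading 330 -> 90
REPEAT 5 [
  -- iteration 1/5 --
  RT 30: heading 90 -> 60
  FD 8.4: (0,0) -> (4.2,7.275) [heading=60, draw]
  -- iteration 2/5 --
  RT 30: heading 60 -> 30
  FD 8.4: (4.2,7.275) -> (11.475,11.475) [heading=30, draw]
  -- iteration 3/5 --
  RT 30: heading 30 -> 0
  FD 8.4: (11.475,11.475) -> (19.875,11.475) [heading=0, draw]
  -- iteration 4/5 --
  RT 30: heading 0 -> 330
  FD 8.4: (19.875,11.475) -> (27.149,7.275) [heading=330, draw]
  -- iteration 5/5 --
  RT 30: heading 330 -> 300
  FD 8.4: (27.149,7.275) -> (31.349,0) [heading=300, draw]
]
LT 90: heading 300 -> 30
LT 60: heading 30 -> 90
Final: pos=(31.349,0), heading=90, 5 segment(s) drawn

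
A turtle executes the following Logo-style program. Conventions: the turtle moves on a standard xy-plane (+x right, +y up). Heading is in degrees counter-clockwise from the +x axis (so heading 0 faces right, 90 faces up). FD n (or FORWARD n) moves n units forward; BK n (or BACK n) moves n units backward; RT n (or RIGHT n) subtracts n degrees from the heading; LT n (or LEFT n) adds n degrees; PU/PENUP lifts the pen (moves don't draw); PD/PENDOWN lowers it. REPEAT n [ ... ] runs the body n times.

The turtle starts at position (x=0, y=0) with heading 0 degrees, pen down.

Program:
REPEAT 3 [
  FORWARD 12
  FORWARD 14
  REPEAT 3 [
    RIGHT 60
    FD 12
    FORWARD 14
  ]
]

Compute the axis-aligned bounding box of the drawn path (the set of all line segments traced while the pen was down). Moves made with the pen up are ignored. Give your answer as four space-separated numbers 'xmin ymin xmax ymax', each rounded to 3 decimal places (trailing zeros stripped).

Answer: -39 -45.033 39 0

Derivation:
Executing turtle program step by step:
Start: pos=(0,0), heading=0, pen down
REPEAT 3 [
  -- iteration 1/3 --
  FD 12: (0,0) -> (12,0) [heading=0, draw]
  FD 14: (12,0) -> (26,0) [heading=0, draw]
  REPEAT 3 [
    -- iteration 1/3 --
    RT 60: heading 0 -> 300
    FD 12: (26,0) -> (32,-10.392) [heading=300, draw]
    FD 14: (32,-10.392) -> (39,-22.517) [heading=300, draw]
    -- iteration 2/3 --
    RT 60: heading 300 -> 240
    FD 12: (39,-22.517) -> (33,-32.909) [heading=240, draw]
    FD 14: (33,-32.909) -> (26,-45.033) [heading=240, draw]
    -- iteration 3/3 --
    RT 60: heading 240 -> 180
    FD 12: (26,-45.033) -> (14,-45.033) [heading=180, draw]
    FD 14: (14,-45.033) -> (0,-45.033) [heading=180, draw]
  ]
  -- iteration 2/3 --
  FD 12: (0,-45.033) -> (-12,-45.033) [heading=180, draw]
  FD 14: (-12,-45.033) -> (-26,-45.033) [heading=180, draw]
  REPEAT 3 [
    -- iteration 1/3 --
    RT 60: heading 180 -> 120
    FD 12: (-26,-45.033) -> (-32,-34.641) [heading=120, draw]
    FD 14: (-32,-34.641) -> (-39,-22.517) [heading=120, draw]
    -- iteration 2/3 --
    RT 60: heading 120 -> 60
    FD 12: (-39,-22.517) -> (-33,-12.124) [heading=60, draw]
    FD 14: (-33,-12.124) -> (-26,0) [heading=60, draw]
    -- iteration 3/3 --
    RT 60: heading 60 -> 0
    FD 12: (-26,0) -> (-14,0) [heading=0, draw]
    FD 14: (-14,0) -> (0,0) [heading=0, draw]
  ]
  -- iteration 3/3 --
  FD 12: (0,0) -> (12,0) [heading=0, draw]
  FD 14: (12,0) -> (26,0) [heading=0, draw]
  REPEAT 3 [
    -- iteration 1/3 --
    RT 60: heading 0 -> 300
    FD 12: (26,0) -> (32,-10.392) [heading=300, draw]
    FD 14: (32,-10.392) -> (39,-22.517) [heading=300, draw]
    -- iteration 2/3 --
    RT 60: heading 300 -> 240
    FD 12: (39,-22.517) -> (33,-32.909) [heading=240, draw]
    FD 14: (33,-32.909) -> (26,-45.033) [heading=240, draw]
    -- iteration 3/3 --
    RT 60: heading 240 -> 180
    FD 12: (26,-45.033) -> (14,-45.033) [heading=180, draw]
    FD 14: (14,-45.033) -> (0,-45.033) [heading=180, draw]
  ]
]
Final: pos=(0,-45.033), heading=180, 24 segment(s) drawn

Segment endpoints: x in {-39, -33, -32, -26, -26, -14, -12, 0, 0, 0, 12, 12, 14, 26, 26, 26, 32, 32, 33, 33, 39, 39}, y in {-45.033, -45.033, -45.033, -45.033, -34.641, -32.909, -22.517, -22.517, -12.124, -10.392, -10.392, 0, 0, 0, 0, 0, 0}
xmin=-39, ymin=-45.033, xmax=39, ymax=0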